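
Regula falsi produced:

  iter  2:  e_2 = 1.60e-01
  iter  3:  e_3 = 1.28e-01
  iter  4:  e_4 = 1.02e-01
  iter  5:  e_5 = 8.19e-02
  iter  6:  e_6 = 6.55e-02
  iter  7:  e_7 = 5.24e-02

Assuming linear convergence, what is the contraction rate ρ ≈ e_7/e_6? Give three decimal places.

0.800

ρ ≈ e_7/e_6 = 5.24e-02/6.55e-02 = 0.80000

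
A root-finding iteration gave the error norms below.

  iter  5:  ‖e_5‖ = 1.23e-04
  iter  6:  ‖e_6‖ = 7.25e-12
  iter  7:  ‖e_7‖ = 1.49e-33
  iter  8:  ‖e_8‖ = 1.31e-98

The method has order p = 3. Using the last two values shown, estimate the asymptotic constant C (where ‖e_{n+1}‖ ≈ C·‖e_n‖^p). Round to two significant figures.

C ≈ ‖e_8‖ / ‖e_7‖^3
  = 1.31e-98 / (1.49e-33)^3
  = 1.31e-98 / 3.30795e-99 ≈ 3.9602

4.0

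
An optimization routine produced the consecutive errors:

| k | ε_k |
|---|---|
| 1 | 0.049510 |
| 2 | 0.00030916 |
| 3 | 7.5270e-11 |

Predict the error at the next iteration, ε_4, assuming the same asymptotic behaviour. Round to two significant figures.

First estimate the order: p ≈ ln(ε_3/ε_2) / ln(ε_2/ε_1) = ln(7.5270e-11/0.00030916)/ln(0.00030916/0.049510) = ln(2.43466e-07)/ln(0.0062444) ≈ 3.0000.
Then ε_4 ≈ ε_3·(ε_3/ε_2)^p = 7.5270e-11·(2.43466e-07)^3.0000 = 7.5270e-11·1.44316e-20 ≈ 1.086e-30.

1.1e-30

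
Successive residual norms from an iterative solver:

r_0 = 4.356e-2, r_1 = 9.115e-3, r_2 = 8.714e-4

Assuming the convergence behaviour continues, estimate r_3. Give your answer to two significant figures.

2.6e-5

First estimate the order: p ≈ ln(r_2/r_1) / ln(r_1/r_0) = ln(8.714e-4/9.115e-3)/ln(9.115e-3/4.356e-2) = ln(0.0956007)/ln(0.209252) ≈ 1.5008.
Then r_3 ≈ r_2·(r_2/r_1)^p = 8.714e-4·(0.0956007)^1.5008 = 8.714e-4·0.0295037 ≈ 2.571e-05.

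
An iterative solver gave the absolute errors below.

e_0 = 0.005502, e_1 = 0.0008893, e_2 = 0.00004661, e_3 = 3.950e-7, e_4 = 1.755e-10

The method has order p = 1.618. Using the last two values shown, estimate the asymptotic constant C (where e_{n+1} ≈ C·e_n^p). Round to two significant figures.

4.0

C ≈ e_4 / e_3^1.618
  = 1.755e-10 / (3.950e-7)^1.618
  = 1.755e-10 / 4.35807e-11 ≈ 4.027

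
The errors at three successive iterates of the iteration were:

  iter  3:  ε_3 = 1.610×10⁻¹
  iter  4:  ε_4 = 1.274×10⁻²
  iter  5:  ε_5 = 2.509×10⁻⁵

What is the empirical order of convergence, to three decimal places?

p ≈ ln(ε_5/ε_4) / ln(ε_4/ε_3)
  = ln(2.509×10⁻⁵/1.274×10⁻²) / ln(1.274×10⁻²/1.610×10⁻¹)
  = ln(0.00196939) / ln(0.0791304)
  = -6.230031 / -2.536658 ≈ 2.456000

2.456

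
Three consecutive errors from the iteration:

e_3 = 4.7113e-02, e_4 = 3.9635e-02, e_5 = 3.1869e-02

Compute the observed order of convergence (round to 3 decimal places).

p ≈ ln(e_5/e_4) / ln(e_4/e_3)
  = ln(3.1869e-02/3.9635e-02) / ln(3.9635e-02/4.7113e-02)
  = ln(0.804062) / ln(0.841275)
  = -0.218079 / -0.172837 ≈ 1.261761

1.262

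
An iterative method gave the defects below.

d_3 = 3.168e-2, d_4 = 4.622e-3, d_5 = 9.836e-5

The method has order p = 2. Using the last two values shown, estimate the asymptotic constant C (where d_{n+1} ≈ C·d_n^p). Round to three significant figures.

C ≈ d_5 / d_4^2
  = 9.836e-5 / (4.622e-3)^2
  = 9.836e-5 / 2.13629e-05 ≈ 4.6042

4.60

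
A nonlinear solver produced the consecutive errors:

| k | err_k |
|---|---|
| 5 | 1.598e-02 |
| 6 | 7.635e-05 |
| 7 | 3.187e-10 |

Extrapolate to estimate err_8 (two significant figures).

1.1e-22

First estimate the order: p ≈ ln(err_7/err_6) / ln(err_6/err_5) = ln(3.187e-10/7.635e-05)/ln(7.635e-05/1.598e-02) = ln(4.1742e-06)/ln(0.00477785) ≈ 2.3180.
Then err_8 ≈ err_7·(err_7/err_6)^p = 3.187e-10·(4.1742e-06)^2.3180 = 3.187e-10·3.39226e-13 ≈ 1.081e-22.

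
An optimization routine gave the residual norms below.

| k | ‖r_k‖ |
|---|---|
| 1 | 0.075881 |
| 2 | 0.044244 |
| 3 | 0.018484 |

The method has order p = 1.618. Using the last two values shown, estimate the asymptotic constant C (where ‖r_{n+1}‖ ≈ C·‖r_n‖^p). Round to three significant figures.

C ≈ ‖r_3‖ / ‖r_2‖^1.618
  = 0.018484 / (0.044244)^1.618
  = 0.018484 / 0.00644158 ≈ 2.8695

2.87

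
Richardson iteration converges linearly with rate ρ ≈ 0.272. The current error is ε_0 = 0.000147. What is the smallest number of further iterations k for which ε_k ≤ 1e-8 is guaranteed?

After k steps, ε_k ≈ 0.000147·0.272^k.
Need 0.272^k ≤ 1e-8/0.000147 = 6.80272e-05.
k ≥ ln(6.80272e-05)/ln(0.272) = -9.5956/-1.30195 = 7.370.
Smallest integer k = 8.

8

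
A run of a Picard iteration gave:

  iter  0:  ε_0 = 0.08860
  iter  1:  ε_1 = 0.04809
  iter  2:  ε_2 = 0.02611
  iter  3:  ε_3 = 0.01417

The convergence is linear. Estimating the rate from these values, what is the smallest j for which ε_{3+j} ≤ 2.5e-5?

Rate ρ ≈ ε_3/ε_2 = 0.01417/0.02611 = 0.5427.
After j more steps, ε_{3+j} ≈ 0.01417·ρ^j; need ρ^j ≤ 2.5e-5/0.01417 = 0.00176429.
j ≥ ln(0.00176429)/ln(0.5427) = -6.3400/-0.61120 = 10.373.
So 11 more iterations are needed.

11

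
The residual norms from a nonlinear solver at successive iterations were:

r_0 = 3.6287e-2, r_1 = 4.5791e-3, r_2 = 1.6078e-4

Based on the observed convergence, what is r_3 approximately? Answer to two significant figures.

7.1e-7

First estimate the order: p ≈ ln(r_2/r_1) / ln(r_1/r_0) = ln(1.6078e-4/4.5791e-3)/ln(4.5791e-3/3.6287e-2) = ln(0.0351117)/ln(0.126191) ≈ 1.6180.
Then r_3 ≈ r_2·(r_2/r_1)^p = 1.6078e-4·(0.0351117)^1.6180 = 1.6078e-4·0.0044314 ≈ 7.125e-07.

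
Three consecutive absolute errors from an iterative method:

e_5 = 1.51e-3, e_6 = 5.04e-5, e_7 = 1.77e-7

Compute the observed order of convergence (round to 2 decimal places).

p ≈ ln(e_7/e_6) / ln(e_6/e_5)
  = ln(1.77e-7/5.04e-5) / ln(5.04e-5/1.51e-3)
  = ln(0.0035119) / ln(0.0333775)
  = -5.65160 / -3.39987 ≈ 1.66230

1.66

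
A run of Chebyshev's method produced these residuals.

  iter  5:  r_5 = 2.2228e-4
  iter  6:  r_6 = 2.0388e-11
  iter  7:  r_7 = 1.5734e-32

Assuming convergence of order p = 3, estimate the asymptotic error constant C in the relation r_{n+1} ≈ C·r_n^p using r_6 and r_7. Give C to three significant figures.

1.86

C ≈ r_7 / r_6^3
  = 1.5734e-32 / (2.0388e-11)^3
  = 1.5734e-32 / 8.47469e-33 ≈ 1.8566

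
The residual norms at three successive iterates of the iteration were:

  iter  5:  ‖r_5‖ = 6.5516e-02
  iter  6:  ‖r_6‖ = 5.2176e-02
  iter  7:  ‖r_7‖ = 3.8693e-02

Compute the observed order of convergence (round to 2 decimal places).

1.31

p ≈ ln(‖r_7‖/‖r_6‖) / ln(‖r_6‖/‖r_5‖)
  = ln(3.8693e-02/5.2176e-02) / ln(5.2176e-02/6.5516e-02)
  = ln(0.741586) / ln(0.796386)
  = -0.29896 / -0.22767 ≈ 1.31313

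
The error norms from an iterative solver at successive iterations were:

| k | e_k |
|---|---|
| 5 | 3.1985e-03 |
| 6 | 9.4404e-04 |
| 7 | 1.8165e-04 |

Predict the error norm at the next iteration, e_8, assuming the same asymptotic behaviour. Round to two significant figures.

2.0e-5

First estimate the order: p ≈ ln(e_7/e_6) / ln(e_6/e_5) = ln(1.8165e-04/9.4404e-04)/ln(9.4404e-04/3.1985e-03) = ln(0.192418)/ln(0.295151) ≈ 1.3506.
Then e_8 ≈ e_7·(e_7/e_6)^p = 1.8165e-04·(0.192418)^1.3506 = 1.8165e-04·0.10797 ≈ 1.961e-05.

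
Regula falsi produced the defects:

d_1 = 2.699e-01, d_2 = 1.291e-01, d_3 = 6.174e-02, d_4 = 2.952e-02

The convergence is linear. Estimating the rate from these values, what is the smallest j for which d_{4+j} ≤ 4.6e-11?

28

Rate ρ ≈ d_4/d_3 = 2.952e-02/6.174e-02 = 0.4781.
After j more steps, d_{4+j} ≈ 2.952e-02·ρ^j; need ρ^j ≤ 4.6e-11/2.952e-02 = 1.55827e-09.
j ≥ ln(1.55827e-09)/ln(0.4781) = -20.2797/-0.73794 = 27.482.
So 28 more iterations are needed.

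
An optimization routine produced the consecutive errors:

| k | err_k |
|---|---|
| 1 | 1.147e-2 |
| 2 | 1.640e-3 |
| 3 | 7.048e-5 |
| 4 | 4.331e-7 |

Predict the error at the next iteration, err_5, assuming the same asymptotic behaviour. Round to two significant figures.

1.1e-10

First estimate the order: p ≈ ln(err_4/err_3) / ln(err_3/err_2) = ln(4.331e-7/7.048e-5)/ln(7.048e-5/1.640e-3) = ln(0.00614501)/ln(0.0429756) ≈ 1.6180.
Then err_5 ≈ err_4·(err_4/err_3)^p = 4.331e-7·(0.00614501)^1.6180 = 4.331e-7·0.000264137 ≈ 1.144e-10.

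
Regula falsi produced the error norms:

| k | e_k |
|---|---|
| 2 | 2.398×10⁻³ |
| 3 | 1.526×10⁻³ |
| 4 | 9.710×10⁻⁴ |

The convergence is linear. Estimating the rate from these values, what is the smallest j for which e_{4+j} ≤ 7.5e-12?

42

Rate ρ ≈ e_4/e_3 = 9.710×10⁻⁴/1.526×10⁻³ = 0.6363.
After j more steps, e_{4+j} ≈ 9.710×10⁻⁴·ρ^j; need ρ^j ≤ 7.5e-12/9.710×10⁻⁴ = 7.724e-09.
j ≥ ln(7.724e-09)/ln(0.6363) = -18.6789/-0.45209 = 41.317.
So 42 more iterations are needed.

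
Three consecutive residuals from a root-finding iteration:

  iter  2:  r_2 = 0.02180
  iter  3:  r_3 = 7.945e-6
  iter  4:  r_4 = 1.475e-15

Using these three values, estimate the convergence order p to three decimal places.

2.830

p ≈ ln(r_4/r_3) / ln(r_3/r_2)
  = ln(1.475e-15/7.945e-6) / ln(7.945e-6/0.02180)
  = ln(1.85651e-10) / ln(0.00036445)
  = -22.407153 / -7.917121 ≈ 2.830215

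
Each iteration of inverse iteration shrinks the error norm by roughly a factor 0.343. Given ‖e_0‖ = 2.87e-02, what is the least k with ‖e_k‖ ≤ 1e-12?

23

After k steps, ‖e_k‖ ≈ 2.87e-02·0.343^k.
Need 0.343^k ≤ 1e-12/2.87e-02 = 3.48432e-11.
k ≥ ln(3.48432e-11)/ln(0.343) = -24.0802/-1.07002 = 22.504.
Smallest integer k = 23.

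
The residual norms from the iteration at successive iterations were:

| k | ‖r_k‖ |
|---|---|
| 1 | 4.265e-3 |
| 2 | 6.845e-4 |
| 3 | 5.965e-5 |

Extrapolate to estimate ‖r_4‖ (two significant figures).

First estimate the order: p ≈ ln(‖r_3‖/‖r_2‖) / ln(‖r_2‖/‖r_1‖) = ln(5.965e-5/6.845e-4)/ln(6.845e-4/4.265e-3) = ln(0.0871439)/ln(0.160492) ≈ 1.3338.
Then ‖r_4‖ ≈ ‖r_3‖·(‖r_3‖/‖r_2‖)^p = 5.965e-5·(0.0871439)^1.3338 = 5.965e-5·0.0385912 ≈ 2.302e-06.

2.3e-6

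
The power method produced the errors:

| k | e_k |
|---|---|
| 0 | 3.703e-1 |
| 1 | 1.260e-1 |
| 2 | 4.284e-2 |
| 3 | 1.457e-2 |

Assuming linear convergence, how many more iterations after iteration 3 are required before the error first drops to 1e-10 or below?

Rate ρ ≈ e_3/e_2 = 1.457e-2/4.284e-2 = 0.3401.
After j more steps, e_{3+j} ≈ 1.457e-2·ρ^j; need ρ^j ≤ 1e-10/1.457e-2 = 6.86342e-09.
j ≥ ln(6.86342e-09)/ln(0.3401) = -18.7971/-1.07852 = 17.429.
So 18 more iterations are needed.

18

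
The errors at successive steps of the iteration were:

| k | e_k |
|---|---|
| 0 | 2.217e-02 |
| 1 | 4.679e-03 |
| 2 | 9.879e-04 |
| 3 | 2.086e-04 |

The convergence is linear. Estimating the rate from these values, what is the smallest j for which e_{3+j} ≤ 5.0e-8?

6

Rate ρ ≈ e_3/e_2 = 2.086e-04/9.879e-04 = 0.2112.
After j more steps, e_{3+j} ≈ 2.086e-04·ρ^j; need ρ^j ≤ 5.0e-8/2.086e-04 = 0.000239693.
j ≥ ln(0.000239693)/ln(0.2112) = -8.3362/-1.55495 = 5.361.
So 6 more iterations are needed.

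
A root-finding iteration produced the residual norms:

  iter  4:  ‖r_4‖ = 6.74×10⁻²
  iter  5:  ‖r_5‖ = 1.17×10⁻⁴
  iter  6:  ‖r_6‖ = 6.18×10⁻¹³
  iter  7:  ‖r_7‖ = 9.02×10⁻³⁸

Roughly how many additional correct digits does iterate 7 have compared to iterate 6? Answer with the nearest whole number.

25

Digits gained ≈ log₁₀(‖r_6‖/‖r_7‖) = log₁₀(6.18×10⁻¹³/9.02×10⁻³⁸) = log₁₀(6.85144e+24) ≈ 24.836.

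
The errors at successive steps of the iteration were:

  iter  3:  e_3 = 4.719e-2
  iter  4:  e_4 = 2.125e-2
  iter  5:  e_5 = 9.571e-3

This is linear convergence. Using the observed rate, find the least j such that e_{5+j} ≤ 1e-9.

Rate ρ ≈ e_5/e_4 = 9.571e-3/2.125e-2 = 0.4504.
After j more steps, e_{5+j} ≈ 9.571e-3·ρ^j; need ρ^j ≤ 1e-9/9.571e-3 = 1.04482e-07.
j ≥ ln(1.04482e-07)/ln(0.4504) = -16.0743/-0.79762 = 20.153.
So 21 more iterations are needed.

21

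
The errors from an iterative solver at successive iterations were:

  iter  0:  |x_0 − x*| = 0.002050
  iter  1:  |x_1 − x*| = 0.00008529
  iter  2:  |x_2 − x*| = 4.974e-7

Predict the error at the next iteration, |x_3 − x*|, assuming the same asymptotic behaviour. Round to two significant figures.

First estimate the order: p ≈ ln(|x_2 − x*|/|x_1 − x*|) / ln(|x_1 − x*|/|x_0 − x*|) = ln(4.974e-7/0.00008529)/ln(0.00008529/0.002050) = ln(0.00583187)/ln(0.0416049) ≈ 1.6180.
Then |x_3 − x*| ≈ |x_2 − x*|·(|x_2 − x*|/|x_1 − x*|)^p = 4.974e-7·(0.00583187)^1.6180 = 4.974e-7·0.000242704 ≈ 1.207e-10.

1.2e-10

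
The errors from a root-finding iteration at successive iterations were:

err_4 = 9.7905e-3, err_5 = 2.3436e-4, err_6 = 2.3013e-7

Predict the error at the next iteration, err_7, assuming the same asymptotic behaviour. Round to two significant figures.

First estimate the order: p ≈ ln(err_6/err_5) / ln(err_5/err_4) = ln(2.3013e-7/2.3436e-4)/ln(2.3436e-4/9.7905e-3) = ln(0.000981951)/ln(0.0239375) ≈ 1.8557.
Then err_7 ≈ err_6·(err_6/err_5)^p = 2.3013e-7·(0.000981951)^1.8557 = 2.3013e-7·2.61952e-06 ≈ 6.028e-13.

6.0e-13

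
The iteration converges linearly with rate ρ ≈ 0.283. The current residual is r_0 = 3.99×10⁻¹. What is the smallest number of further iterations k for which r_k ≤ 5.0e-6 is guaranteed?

After k steps, r_k ≈ 3.99×10⁻¹·0.283^k.
Need 0.283^k ≤ 5.0e-6/3.99×10⁻¹ = 1.25313e-05.
k ≥ ln(1.25313e-05)/ln(0.283) = -11.2873/-1.26231 = 8.942.
Smallest integer k = 9.

9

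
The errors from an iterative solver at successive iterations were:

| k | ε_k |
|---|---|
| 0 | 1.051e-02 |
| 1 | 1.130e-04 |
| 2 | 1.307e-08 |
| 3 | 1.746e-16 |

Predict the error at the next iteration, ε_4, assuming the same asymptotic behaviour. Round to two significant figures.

3.1e-32

First estimate the order: p ≈ ln(ε_3/ε_2) / ln(ε_2/ε_1) = ln(1.746e-16/1.307e-08)/ln(1.307e-08/1.130e-04) = ln(1.33588e-08)/ln(0.000115664) ≈ 2.0002.
Then ε_4 ≈ ε_3·(ε_3/ε_2)^p = 1.746e-16·(1.33588e-08)^2.0002 = 1.746e-16·1.77812e-16 ≈ 3.105e-32.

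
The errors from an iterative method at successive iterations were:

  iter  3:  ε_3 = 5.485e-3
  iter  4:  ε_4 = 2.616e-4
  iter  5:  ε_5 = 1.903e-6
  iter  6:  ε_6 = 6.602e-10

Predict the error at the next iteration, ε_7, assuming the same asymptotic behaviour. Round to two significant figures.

First estimate the order: p ≈ ln(ε_6/ε_5) / ln(ε_5/ε_4) = ln(6.602e-10/1.903e-6)/ln(1.903e-6/2.616e-4) = ln(0.000346926)/ln(0.00727446) ≈ 1.6181.
Then ε_7 ≈ ε_6·(ε_6/ε_5)^p = 6.602e-10·(0.000346926)^1.6181 = 6.602e-10·2.52207e-06 ≈ 1.665e-15.

1.7e-15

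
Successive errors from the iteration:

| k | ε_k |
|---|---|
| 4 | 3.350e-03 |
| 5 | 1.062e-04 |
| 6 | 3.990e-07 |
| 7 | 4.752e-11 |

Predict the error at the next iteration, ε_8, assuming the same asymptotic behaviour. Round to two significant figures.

First estimate the order: p ≈ ln(ε_7/ε_6) / ln(ε_6/ε_5) = ln(4.752e-11/3.990e-07)/ln(3.990e-07/1.062e-04) = ln(0.000119098)/ln(0.00375706) ≈ 1.6181.
Then ε_8 ≈ ε_7·(ε_7/ε_6)^p = 4.752e-11·(0.000119098)^1.6181 = 4.752e-11·4.47117e-07 ≈ 2.125e-17.

2.1e-17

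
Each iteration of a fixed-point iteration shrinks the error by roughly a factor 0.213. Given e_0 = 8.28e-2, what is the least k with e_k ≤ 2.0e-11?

After k steps, e_k ≈ 8.28e-2·0.213^k.
Need 0.213^k ≤ 2.0e-11/8.28e-2 = 2.41546e-10.
k ≥ ln(2.41546e-10)/ln(0.213) = -22.1440/-1.54646 = 14.319.
Smallest integer k = 15.

15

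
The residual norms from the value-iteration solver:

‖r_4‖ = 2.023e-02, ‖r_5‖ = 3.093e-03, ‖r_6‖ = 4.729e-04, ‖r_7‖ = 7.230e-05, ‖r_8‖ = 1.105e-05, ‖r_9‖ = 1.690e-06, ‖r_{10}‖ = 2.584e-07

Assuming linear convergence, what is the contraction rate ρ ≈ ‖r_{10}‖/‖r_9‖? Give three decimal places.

ρ ≈ ‖r_{10}‖/‖r_9‖ = 2.584e-07/1.690e-06 = 0.15290

0.153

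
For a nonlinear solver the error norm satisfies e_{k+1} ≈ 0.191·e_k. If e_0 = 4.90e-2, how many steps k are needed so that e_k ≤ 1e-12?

After k steps, e_k ≈ 4.90e-2·0.191^k.
Need 0.191^k ≤ 1e-12/4.90e-2 = 2.04082e-11.
k ≥ ln(2.04082e-11)/ln(0.191) = -24.6151/-1.65548 = 14.869.
Smallest integer k = 15.

15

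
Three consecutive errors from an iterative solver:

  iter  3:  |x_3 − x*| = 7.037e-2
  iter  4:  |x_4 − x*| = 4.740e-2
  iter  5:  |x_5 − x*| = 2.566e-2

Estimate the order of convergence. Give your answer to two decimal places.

p ≈ ln(|x_5 − x*|/|x_4 − x*|) / ln(|x_4 − x*|/|x_3 − x*|)
  = ln(2.566e-2/4.740e-2) / ln(4.740e-2/7.037e-2)
  = ln(0.54135) / ln(0.673582)
  = -0.61369 / -0.39515 ≈ 1.55306

1.55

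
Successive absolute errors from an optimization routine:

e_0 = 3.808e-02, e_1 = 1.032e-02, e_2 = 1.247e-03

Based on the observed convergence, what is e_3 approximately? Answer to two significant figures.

4.1e-5

First estimate the order: p ≈ ln(e_2/e_1) / ln(e_1/e_0) = ln(1.247e-03/1.032e-02)/ln(1.032e-02/3.808e-02) = ln(0.120833)/ln(0.271008) ≈ 1.6187.
Then e_3 ≈ e_2·(e_2/e_1)^p = 1.247e-03·(0.120833)^1.6187 = 1.247e-03·0.0326839 ≈ 4.076e-05.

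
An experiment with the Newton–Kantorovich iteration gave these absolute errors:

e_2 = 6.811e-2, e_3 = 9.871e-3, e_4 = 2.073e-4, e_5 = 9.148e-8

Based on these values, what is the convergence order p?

2

Consecutive ratios: e_5/e_4 = 9.148e-8/2.073e-4 = 0.000441293, e_4/e_3 = 2.073e-4/9.871e-3 = 0.0210009.
p ≈ ln(0.000441293)/ln(0.0210009) = -7.7258/-3.8632 ≈ 2.00.
So the convergence is quadratic (order 2).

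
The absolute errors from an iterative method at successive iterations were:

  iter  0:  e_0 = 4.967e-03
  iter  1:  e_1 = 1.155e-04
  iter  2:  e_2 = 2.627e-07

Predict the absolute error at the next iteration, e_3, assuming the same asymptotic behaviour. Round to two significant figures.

First estimate the order: p ≈ ln(e_2/e_1) / ln(e_1/e_0) = ln(2.627e-07/1.155e-04)/ln(1.155e-04/4.967e-03) = ln(0.00227446)/ln(0.0232535) ≈ 1.6181.
Then e_3 ≈ e_2·(e_2/e_1)^p = 2.627e-07·(0.00227446)^1.6181 = 2.627e-07·5.28646e-05 ≈ 1.389e-11.

1.4e-11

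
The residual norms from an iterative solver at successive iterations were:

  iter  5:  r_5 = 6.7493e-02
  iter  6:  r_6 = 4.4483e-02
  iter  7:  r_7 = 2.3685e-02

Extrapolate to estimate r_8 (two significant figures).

First estimate the order: p ≈ ln(r_7/r_6) / ln(r_6/r_5) = ln(2.3685e-02/4.4483e-02)/ln(4.4483e-02/6.7493e-02) = ln(0.532451)/ln(0.659076) ≈ 1.5117.
Then r_8 ≈ r_7·(r_7/r_6)^p = 2.3685e-02·(0.532451)^1.5117 = 2.3685e-02·0.385671 ≈ 0.009135.

9.1e-3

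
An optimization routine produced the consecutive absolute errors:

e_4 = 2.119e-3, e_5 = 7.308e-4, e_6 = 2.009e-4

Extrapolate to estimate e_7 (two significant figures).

First estimate the order: p ≈ ln(e_6/e_5) / ln(e_5/e_4) = ln(2.009e-4/7.308e-4)/ln(7.308e-4/2.119e-3) = ln(0.274904)/ln(0.34488) ≈ 1.2130.
Then e_7 ≈ e_6·(e_6/e_5)^p = 2.009e-4·(0.274904)^1.2130 = 2.009e-4·0.208798 ≈ 4.195e-05.

4.2e-5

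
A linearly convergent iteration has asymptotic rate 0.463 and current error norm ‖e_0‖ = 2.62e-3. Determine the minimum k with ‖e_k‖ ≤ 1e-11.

26

After k steps, ‖e_k‖ ≈ 2.62e-3·0.463^k.
Need 0.463^k ≤ 1e-11/2.62e-3 = 3.81679e-09.
k ≥ ln(3.81679e-09)/ln(0.463) = -19.3839/-0.77003 = 25.173.
Smallest integer k = 26.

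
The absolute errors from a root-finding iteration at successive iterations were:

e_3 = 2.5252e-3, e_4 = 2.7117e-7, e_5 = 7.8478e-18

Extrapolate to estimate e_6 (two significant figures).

First estimate the order: p ≈ ln(e_5/e_4) / ln(e_4/e_3) = ln(7.8478e-18/2.7117e-7)/ln(2.7117e-7/2.5252e-3) = ln(2.89405e-11)/ln(0.000107386) ≈ 2.6552.
Then e_6 ≈ e_5·(e_5/e_4)^p = 7.8478e-18·(2.89405e-11)^2.6552 = 7.8478e-18·1.04278e-28 ≈ 8.184e-46.

8.2e-46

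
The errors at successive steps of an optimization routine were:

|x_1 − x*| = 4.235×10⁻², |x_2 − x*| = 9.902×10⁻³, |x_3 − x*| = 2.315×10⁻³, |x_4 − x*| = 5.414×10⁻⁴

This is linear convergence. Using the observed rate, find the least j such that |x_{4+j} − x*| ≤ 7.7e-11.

Rate ρ ≈ |x_4 − x*|/|x_3 − x*| = 5.414×10⁻⁴/2.315×10⁻³ = 0.2339.
After j more steps, |x_{4+j} − x*| ≈ 5.414×10⁻⁴·ρ^j; need ρ^j ≤ 7.7e-11/5.414×10⁻⁴ = 1.42224e-07.
j ≥ ln(1.42224e-07)/ln(0.2339) = -15.7659/-1.45286 = 10.852.
So 11 more iterations are needed.

11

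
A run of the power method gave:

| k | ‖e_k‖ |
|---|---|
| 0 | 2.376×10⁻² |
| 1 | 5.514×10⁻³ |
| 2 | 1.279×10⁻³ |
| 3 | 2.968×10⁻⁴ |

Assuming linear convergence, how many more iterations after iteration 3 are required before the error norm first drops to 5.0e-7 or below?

Rate ρ ≈ ‖e_3‖/‖e_2‖ = 2.968×10⁻⁴/1.279×10⁻³ = 0.2321.
After j more steps, ‖e_{3+j}‖ ≈ 2.968×10⁻⁴·ρ^j; need ρ^j ≤ 5.0e-7/2.968×10⁻⁴ = 0.00168464.
j ≥ ln(0.00168464)/ln(0.2321) = -6.3862/-1.46059 = 4.372.
So 5 more iterations are needed.

5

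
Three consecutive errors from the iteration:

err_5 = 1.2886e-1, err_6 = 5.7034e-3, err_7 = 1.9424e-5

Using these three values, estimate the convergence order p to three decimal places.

p ≈ ln(err_7/err_6) / ln(err_6/err_5)
  = ln(1.9424e-5/5.7034e-3) / ln(5.7034e-3/1.2886e-1)
  = ln(0.00340569) / ln(0.0442604)
  = -5.682308 / -3.117665 ≈ 1.822617

1.823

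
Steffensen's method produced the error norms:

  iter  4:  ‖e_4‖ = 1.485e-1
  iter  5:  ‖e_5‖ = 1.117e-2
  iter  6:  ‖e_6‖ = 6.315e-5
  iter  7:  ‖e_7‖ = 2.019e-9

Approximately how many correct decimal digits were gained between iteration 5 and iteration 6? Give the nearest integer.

Digits gained ≈ log₁₀(‖e_5‖/‖e_6‖) = log₁₀(1.117e-2/6.315e-5) = log₁₀(176.88) ≈ 2.248.

2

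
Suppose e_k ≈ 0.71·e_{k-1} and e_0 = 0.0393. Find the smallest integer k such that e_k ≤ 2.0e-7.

After k steps, e_k ≈ 0.0393·0.71^k.
Need 0.71^k ≤ 2.0e-7/0.0393 = 5.08906e-06.
k ≥ ln(5.08906e-06)/ln(0.71) = -12.1884/-0.34249 = 35.588.
Smallest integer k = 36.

36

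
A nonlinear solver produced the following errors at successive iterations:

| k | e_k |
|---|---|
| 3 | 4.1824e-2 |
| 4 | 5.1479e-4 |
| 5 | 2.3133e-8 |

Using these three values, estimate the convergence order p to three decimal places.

2.276

p ≈ ln(e_5/e_4) / ln(e_4/e_3)
  = ln(2.3133e-8/5.1479e-4) / ln(5.1479e-4/4.1824e-2)
  = ln(4.49368e-05) / ln(0.0123085)
  = -10.010253 / -4.397465 ≈ 2.276369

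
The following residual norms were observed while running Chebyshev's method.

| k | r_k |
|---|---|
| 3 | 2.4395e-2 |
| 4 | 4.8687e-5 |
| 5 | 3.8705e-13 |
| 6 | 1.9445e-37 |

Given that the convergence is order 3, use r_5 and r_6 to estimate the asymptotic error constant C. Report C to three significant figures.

3.35

C ≈ r_6 / r_5^3
  = 1.9445e-37 / (3.8705e-13)^3
  = 1.9445e-37 / 5.79831e-38 ≈ 3.3536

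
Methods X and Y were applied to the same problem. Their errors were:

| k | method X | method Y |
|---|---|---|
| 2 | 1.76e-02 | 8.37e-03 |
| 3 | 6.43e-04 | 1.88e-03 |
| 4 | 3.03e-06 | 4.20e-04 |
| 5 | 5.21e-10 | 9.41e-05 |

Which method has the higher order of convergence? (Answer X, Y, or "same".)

X

Method X: p ≈ ln(5.21e-10/3.03e-06)/ln(3.03e-06/6.43e-04) ≈ 1.62.
Method Y: p ≈ ln(9.41e-05/4.20e-04)/ln(4.20e-04/1.88e-03) ≈ 1.00.
Method X has the higher order (≈1.6 vs ≈1.0).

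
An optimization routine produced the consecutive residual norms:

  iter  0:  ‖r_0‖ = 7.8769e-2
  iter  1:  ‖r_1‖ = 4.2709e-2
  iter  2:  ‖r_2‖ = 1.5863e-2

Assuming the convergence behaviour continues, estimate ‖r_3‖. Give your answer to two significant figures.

First estimate the order: p ≈ ln(‖r_2‖/‖r_1‖) / ln(‖r_1‖/‖r_0‖) = ln(1.5863e-2/4.2709e-2)/ln(4.2709e-2/7.8769e-2) = ln(0.371421)/ln(0.542206) ≈ 1.6180.
Then ‖r_3‖ ≈ ‖r_2‖·(‖r_2‖/‖r_1‖)^p = 1.5863e-2·(0.371421)^1.6180 = 1.5863e-2·0.201393 ≈ 0.003195.

3.2e-3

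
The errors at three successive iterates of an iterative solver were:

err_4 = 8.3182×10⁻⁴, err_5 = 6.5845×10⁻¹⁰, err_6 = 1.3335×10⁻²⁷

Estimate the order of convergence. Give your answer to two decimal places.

p ≈ ln(err_6/err_5) / ln(err_5/err_4)
  = ln(1.3335×10⁻²⁷/6.5845×10⁻¹⁰) / ln(6.5845×10⁻¹⁰/8.3182×10⁻⁴)
  = ln(2.02521e-18) / ln(7.91578e-07)
  = -40.74086 / -14.04924 ≈ 2.89986

2.90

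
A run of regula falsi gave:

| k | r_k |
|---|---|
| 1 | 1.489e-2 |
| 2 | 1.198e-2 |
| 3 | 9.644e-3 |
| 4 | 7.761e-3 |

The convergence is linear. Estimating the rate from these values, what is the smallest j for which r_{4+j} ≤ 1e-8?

Rate ρ ≈ r_4/r_3 = 7.761e-3/9.644e-3 = 0.8047.
After j more steps, r_{4+j} ≈ 7.761e-3·ρ^j; need ρ^j ≤ 1e-8/7.761e-3 = 1.28849e-06.
j ≥ ln(1.28849e-06)/ln(0.8047) = -13.5620/-0.21729 = 62.414.
So 63 more iterations are needed.

63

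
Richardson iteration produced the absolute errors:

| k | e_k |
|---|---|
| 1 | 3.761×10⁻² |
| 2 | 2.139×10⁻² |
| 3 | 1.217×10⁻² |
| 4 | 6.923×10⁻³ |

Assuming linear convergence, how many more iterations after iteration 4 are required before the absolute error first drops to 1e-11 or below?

Rate ρ ≈ e_4/e_3 = 6.923×10⁻³/1.217×10⁻² = 0.5689.
After j more steps, e_{4+j} ≈ 6.923×10⁻³·ρ^j; need ρ^j ≤ 1e-11/6.923×10⁻³ = 1.44446e-09.
j ≥ ln(1.44446e-09)/ln(0.5689) = -20.3555/-0.56405 = 36.088.
So 37 more iterations are needed.

37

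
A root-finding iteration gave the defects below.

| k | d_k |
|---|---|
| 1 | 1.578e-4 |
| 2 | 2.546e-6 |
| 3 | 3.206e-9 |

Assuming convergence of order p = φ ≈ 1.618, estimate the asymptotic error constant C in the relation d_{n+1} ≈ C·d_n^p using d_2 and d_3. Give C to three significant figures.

C ≈ d_3 / d_2^1.618
  = 3.206e-9 / (2.546e-6)^1.618
  = 3.206e-9 / 8.88544e-10 ≈ 3.6082

3.61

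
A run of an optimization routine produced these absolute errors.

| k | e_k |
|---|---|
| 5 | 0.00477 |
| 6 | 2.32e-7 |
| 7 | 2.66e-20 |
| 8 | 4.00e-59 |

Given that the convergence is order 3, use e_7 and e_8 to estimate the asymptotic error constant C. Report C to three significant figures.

2.13

C ≈ e_8 / e_7^3
  = 4.00e-59 / (2.66e-20)^3
  = 4.00e-59 / 1.88211e-59 ≈ 2.1253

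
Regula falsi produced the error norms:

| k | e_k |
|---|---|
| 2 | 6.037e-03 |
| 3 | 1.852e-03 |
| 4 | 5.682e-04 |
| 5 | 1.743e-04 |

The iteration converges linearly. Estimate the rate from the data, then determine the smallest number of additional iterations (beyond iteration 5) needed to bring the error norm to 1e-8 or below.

9

Rate ρ ≈ e_5/e_4 = 1.743e-04/5.682e-04 = 0.3068.
After j more steps, e_{5+j} ≈ 1.743e-04·ρ^j; need ρ^j ≤ 1e-8/1.743e-04 = 5.73723e-05.
j ≥ ln(5.73723e-05)/ln(0.3068) = -9.7659/-1.18156 = 8.265.
So 9 more iterations are needed.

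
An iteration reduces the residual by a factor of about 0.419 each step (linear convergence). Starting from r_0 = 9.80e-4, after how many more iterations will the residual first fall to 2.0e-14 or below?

29

After k steps, r_k ≈ 9.80e-4·0.419^k.
Need 0.419^k ≤ 2.0e-14/9.80e-4 = 2.04082e-11.
k ≥ ln(2.04082e-11)/ln(0.419) = -24.6151/-0.86988 = 28.297.
Smallest integer k = 29.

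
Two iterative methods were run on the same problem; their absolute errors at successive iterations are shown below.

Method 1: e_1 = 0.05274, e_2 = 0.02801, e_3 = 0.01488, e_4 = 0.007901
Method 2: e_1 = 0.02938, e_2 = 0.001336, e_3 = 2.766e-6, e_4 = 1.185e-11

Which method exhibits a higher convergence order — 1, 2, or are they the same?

2

Method 1: p ≈ ln(0.007901/0.01488)/ln(0.01488/0.02801) ≈ 1.00.
Method 2: p ≈ ln(1.185e-11/2.766e-6)/ln(2.766e-6/0.001336) ≈ 2.00.
Method 2 has the higher order (≈2.0 vs ≈1.0).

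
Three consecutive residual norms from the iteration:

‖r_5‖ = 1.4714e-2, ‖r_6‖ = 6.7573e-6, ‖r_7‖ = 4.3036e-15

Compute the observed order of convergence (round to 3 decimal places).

p ≈ ln(‖r_7‖/‖r_6‖) / ln(‖r_6‖/‖r_5‖)
  = ln(4.3036e-15/6.7573e-6) / ln(6.7573e-6/1.4714e-2)
  = ln(6.36882e-10) / ln(0.000459243)
  = -21.174437 / -7.685931 ≈ 2.754961

2.755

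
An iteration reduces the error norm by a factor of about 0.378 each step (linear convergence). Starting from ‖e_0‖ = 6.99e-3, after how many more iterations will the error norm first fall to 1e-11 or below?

21

After k steps, ‖e_k‖ ≈ 6.99e-3·0.378^k.
Need 0.378^k ≤ 1e-11/6.99e-3 = 1.43062e-09.
k ≥ ln(1.43062e-09)/ln(0.378) = -20.3652/-0.97286 = 20.933.
Smallest integer k = 21.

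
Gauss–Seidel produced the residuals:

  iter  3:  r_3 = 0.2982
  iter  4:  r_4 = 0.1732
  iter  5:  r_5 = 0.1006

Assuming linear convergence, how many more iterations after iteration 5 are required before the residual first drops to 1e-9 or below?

Rate ρ ≈ r_5/r_4 = 0.1006/0.1732 = 0.5808.
After j more steps, r_{5+j} ≈ 0.1006·ρ^j; need ρ^j ≤ 1e-9/0.1006 = 9.94036e-09.
j ≥ ln(9.94036e-09)/ln(0.5808) = -18.4267/-0.54335 = 33.913.
So 34 more iterations are needed.

34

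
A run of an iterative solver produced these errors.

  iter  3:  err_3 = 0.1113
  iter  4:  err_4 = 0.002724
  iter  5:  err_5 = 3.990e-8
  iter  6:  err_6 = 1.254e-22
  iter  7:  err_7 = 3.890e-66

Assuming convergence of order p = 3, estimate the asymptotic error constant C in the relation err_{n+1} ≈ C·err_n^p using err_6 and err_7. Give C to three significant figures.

C ≈ err_7 / err_6^3
  = 3.890e-66 / (1.254e-22)^3
  = 3.890e-66 / 1.97194e-66 ≈ 1.9727

1.97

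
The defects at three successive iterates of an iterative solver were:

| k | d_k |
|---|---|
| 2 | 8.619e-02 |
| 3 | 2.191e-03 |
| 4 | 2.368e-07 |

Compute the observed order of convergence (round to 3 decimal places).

p ≈ ln(d_4/d_3) / ln(d_3/d_2)
  = ln(2.368e-07/2.191e-03) / ln(2.191e-03/8.619e-02)
  = ln(0.000108079) / ln(0.0254206)
  = -9.132648 / -3.672195 ≈ 2.486973

2.487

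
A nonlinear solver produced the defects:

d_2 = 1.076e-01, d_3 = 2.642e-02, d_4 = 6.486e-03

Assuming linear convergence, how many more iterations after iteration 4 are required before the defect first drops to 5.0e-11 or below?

14

Rate ρ ≈ d_4/d_3 = 6.486e-03/2.642e-02 = 0.2455.
After j more steps, d_{4+j} ≈ 6.486e-03·ρ^j; need ρ^j ≤ 5.0e-11/6.486e-03 = 7.70891e-09.
j ≥ ln(7.70891e-09)/ln(0.2455) = -18.6809/-1.40446 = 13.301.
So 14 more iterations are needed.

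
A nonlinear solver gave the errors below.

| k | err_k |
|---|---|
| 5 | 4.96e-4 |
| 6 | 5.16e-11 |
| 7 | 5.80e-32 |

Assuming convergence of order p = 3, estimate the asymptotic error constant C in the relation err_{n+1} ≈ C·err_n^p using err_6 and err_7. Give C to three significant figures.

0.422

C ≈ err_7 / err_6^3
  = 5.80e-32 / (5.16e-11)^3
  = 5.80e-32 / 1.37388e-31 ≈ 0.42216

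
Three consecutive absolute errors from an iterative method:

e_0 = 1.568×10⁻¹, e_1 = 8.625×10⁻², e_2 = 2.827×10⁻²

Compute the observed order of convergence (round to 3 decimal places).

p ≈ ln(e_2/e_1) / ln(e_1/e_0)
  = ln(2.827×10⁻²/8.625×10⁻²) / ln(8.625×10⁻²/1.568×10⁻¹)
  = ln(0.327768) / ln(0.550064)
  = -1.115449 / -0.597721 ≈ 1.866170

1.866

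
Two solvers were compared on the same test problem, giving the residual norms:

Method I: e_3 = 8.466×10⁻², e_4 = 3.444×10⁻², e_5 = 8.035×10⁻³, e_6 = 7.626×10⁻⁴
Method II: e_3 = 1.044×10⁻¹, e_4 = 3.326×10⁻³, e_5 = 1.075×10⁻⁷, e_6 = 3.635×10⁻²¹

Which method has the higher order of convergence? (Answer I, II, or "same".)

II

Method I: p ≈ ln(7.626×10⁻⁴/8.035×10⁻³)/ln(8.035×10⁻³/3.444×10⁻²) ≈ 1.62.
Method II: p ≈ ln(3.635×10⁻²¹/1.075×10⁻⁷)/ln(1.075×10⁻⁷/3.326×10⁻³) ≈ 3.00.
Method II has the higher order (≈3.0 vs ≈1.6).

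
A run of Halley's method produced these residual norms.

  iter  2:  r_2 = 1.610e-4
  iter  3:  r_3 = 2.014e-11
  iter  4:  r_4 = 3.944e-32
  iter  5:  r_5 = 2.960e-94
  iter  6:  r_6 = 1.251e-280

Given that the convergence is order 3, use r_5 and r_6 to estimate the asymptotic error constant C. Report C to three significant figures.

C ≈ r_6 / r_5^3
  = 1.251e-280 / (2.960e-94)^3
  = 1.251e-280 / 2.59343e-281 ≈ 4.8237

4.82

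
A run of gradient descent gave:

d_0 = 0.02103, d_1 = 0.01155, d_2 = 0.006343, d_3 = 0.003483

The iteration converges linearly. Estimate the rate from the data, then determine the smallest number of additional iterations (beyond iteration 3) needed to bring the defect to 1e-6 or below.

Rate ρ ≈ d_3/d_2 = 0.003483/0.006343 = 0.5491.
After j more steps, d_{3+j} ≈ 0.003483·ρ^j; need ρ^j ≤ 1e-6/0.003483 = 0.000287109.
j ≥ ln(0.000287109)/ln(0.5491) = -8.1556/-0.59947 = 13.605.
So 14 more iterations are needed.

14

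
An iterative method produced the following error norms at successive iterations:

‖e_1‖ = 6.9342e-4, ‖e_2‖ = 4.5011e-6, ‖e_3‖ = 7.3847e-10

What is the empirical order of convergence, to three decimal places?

1.730

p ≈ ln(‖e_3‖/‖e_2‖) / ln(‖e_2‖/‖e_1‖)
  = ln(7.3847e-10/4.5011e-6) / ln(4.5011e-6/6.9342e-4)
  = ln(0.000164064) / ln(0.00649116)
  = -8.715254 / -5.037314 ≈ 1.730139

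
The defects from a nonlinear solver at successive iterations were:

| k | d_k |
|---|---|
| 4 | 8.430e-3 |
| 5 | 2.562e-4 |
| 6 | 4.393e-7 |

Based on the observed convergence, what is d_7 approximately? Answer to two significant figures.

4.0e-12

First estimate the order: p ≈ ln(d_6/d_5) / ln(d_5/d_4) = ln(4.393e-7/2.562e-4)/ln(2.562e-4/8.430e-3) = ln(0.00171468)/ln(0.0303915) ≈ 1.8229.
Then d_7 ≈ d_6·(d_6/d_5)^p = 4.393e-7·(0.00171468)^1.8229 = 4.393e-7·9.08223e-06 ≈ 3.99e-12.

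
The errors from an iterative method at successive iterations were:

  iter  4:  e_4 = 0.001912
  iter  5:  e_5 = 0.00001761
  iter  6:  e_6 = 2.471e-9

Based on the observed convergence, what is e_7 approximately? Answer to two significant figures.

First estimate the order: p ≈ ln(e_6/e_5) / ln(e_5/e_4) = ln(2.471e-9/0.00001761)/ln(0.00001761/0.001912) = ln(0.000140318)/ln(0.00921025) ≈ 1.8926.
Then e_7 ≈ e_6·(e_6/e_5)^p = 2.471e-9·(0.000140318)^1.8926 = 2.471e-9·5.10536e-08 ≈ 1.262e-16.

1.3e-16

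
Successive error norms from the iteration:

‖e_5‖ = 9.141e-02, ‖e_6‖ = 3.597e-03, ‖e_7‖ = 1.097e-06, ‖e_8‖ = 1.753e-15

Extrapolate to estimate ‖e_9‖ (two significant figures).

1.7e-37

First estimate the order: p ≈ ln(‖e_8‖/‖e_7‖) / ln(‖e_7‖/‖e_6‖) = ln(1.753e-15/1.097e-06)/ln(1.097e-06/3.597e-03) = ln(1.59799e-09)/ln(0.000304976) ≈ 2.5020.
Then ‖e_9‖ ≈ ‖e_8‖·(‖e_8‖/‖e_7‖)^p = 1.753e-15·(1.59799e-09)^2.5020 = 1.753e-15·9.80262e-23 ≈ 1.718e-37.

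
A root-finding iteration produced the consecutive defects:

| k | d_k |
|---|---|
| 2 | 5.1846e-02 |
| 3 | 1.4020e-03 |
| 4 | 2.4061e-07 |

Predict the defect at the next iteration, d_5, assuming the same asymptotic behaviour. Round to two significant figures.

First estimate the order: p ≈ ln(d_4/d_3) / ln(d_3/d_2) = ln(2.4061e-07/1.4020e-03)/ln(1.4020e-03/5.1846e-02) = ln(0.000171619)/ln(0.0270416) ≈ 2.4015.
Then d_5 ≈ d_4·(d_4/d_3)^p = 2.4061e-07·(0.000171619)^2.4015 = 2.4061e-07·9.06377e-10 ≈ 2.181e-16.

2.2e-16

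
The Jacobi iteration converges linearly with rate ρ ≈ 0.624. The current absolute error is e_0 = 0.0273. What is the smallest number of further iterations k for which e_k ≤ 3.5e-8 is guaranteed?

After k steps, e_k ≈ 0.0273·0.624^k.
Need 0.624^k ≤ 3.5e-8/0.0273 = 1.28205e-06.
k ≥ ln(1.28205e-06)/ln(0.624) = -13.5671/-0.47160 = 28.768.
Smallest integer k = 29.

29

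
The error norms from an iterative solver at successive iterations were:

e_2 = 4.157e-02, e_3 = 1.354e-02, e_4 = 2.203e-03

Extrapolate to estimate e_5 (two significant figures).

1.2e-4

First estimate the order: p ≈ ln(e_4/e_3) / ln(e_3/e_2) = ln(2.203e-03/1.354e-02)/ln(1.354e-02/4.157e-02) = ln(0.162703)/ln(0.325716) ≈ 1.6188.
Then e_5 ≈ e_4·(e_4/e_3)^p = 2.203e-03·(0.162703)^1.6188 = 2.203e-03·0.0528941 ≈ 0.0001165.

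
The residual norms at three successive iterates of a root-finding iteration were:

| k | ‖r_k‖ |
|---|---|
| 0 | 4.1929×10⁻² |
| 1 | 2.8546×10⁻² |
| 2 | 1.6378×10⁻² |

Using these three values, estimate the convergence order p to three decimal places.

1.445

p ≈ ln(‖r_2‖/‖r_1‖) / ln(‖r_1‖/‖r_0‖)
  = ln(1.6378×10⁻²/2.8546×10⁻²) / ln(2.8546×10⁻²/4.1929×10⁻²)
  = ln(0.573741) / ln(0.680818)
  = -0.555577 / -0.384460 ≈ 1.445084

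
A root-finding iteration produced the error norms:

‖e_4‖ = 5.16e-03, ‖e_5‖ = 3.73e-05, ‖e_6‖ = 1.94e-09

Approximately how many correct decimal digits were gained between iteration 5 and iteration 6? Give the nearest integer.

Digits gained ≈ log₁₀(‖e_5‖/‖e_6‖) = log₁₀(3.73e-05/1.94e-09) = log₁₀(19226.8) ≈ 4.284.

4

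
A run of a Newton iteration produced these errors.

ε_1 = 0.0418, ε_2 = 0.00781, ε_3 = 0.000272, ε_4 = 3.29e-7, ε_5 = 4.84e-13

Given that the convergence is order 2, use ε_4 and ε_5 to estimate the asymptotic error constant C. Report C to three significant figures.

4.47

C ≈ ε_5 / ε_4^2
  = 4.84e-13 / (3.29e-7)^2
  = 4.84e-13 / 1.08241e-13 ≈ 4.4715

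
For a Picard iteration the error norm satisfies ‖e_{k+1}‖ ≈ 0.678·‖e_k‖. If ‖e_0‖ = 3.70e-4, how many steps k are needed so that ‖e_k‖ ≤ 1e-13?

After k steps, ‖e_k‖ ≈ 3.70e-4·0.678^k.
Need 0.678^k ≤ 1e-13/3.70e-4 = 2.7027e-10.
k ≥ ln(2.7027e-10)/ln(0.678) = -22.0316/-0.38861 = 56.693.
Smallest integer k = 57.

57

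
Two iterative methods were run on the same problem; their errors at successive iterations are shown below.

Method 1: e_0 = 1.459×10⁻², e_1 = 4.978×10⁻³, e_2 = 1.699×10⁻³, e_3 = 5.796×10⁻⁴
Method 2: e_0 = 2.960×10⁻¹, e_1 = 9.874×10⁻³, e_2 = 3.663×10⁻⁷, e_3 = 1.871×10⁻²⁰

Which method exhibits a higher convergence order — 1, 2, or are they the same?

2

Method 1: p ≈ ln(5.796×10⁻⁴/1.699×10⁻³)/ln(1.699×10⁻³/4.978×10⁻³) ≈ 1.00.
Method 2: p ≈ ln(1.871×10⁻²⁰/3.663×10⁻⁷)/ln(3.663×10⁻⁷/9.874×10⁻³) ≈ 3.00.
Method 2 has the higher order (≈3.0 vs ≈1.0).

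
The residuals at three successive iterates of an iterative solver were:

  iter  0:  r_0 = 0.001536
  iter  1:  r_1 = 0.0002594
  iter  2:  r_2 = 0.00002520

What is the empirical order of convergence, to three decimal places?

p ≈ ln(r_2/r_1) / ln(r_1/r_0)
  = ln(0.00002520/0.0002594) / ln(0.0002594/0.001536)
  = ln(0.0971473) / ln(0.16888)
  = -2.331527 / -1.778567 ≈ 1.310902

1.311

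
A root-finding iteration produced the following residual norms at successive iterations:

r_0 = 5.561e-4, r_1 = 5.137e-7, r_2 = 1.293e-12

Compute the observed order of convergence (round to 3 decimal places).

1.845

p ≈ ln(r_2/r_1) / ln(r_1/r_0)
  = ln(1.293e-12/5.137e-7) / ln(5.137e-7/5.561e-4)
  = ln(2.51703e-06) / ln(0.000923755)
  = -12.892431 / -6.987064 ≈ 1.845186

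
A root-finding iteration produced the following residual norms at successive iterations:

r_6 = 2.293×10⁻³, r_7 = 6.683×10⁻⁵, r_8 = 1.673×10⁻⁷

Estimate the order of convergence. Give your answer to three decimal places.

1.694

p ≈ ln(r_8/r_7) / ln(r_7/r_6)
  = ln(1.673×10⁻⁷/6.683×10⁻⁵) / ln(6.683×10⁻⁵/2.293×10⁻³)
  = ln(0.00250337) / ln(0.0291452)
  = -5.990117 / -3.535465 ≈ 1.694294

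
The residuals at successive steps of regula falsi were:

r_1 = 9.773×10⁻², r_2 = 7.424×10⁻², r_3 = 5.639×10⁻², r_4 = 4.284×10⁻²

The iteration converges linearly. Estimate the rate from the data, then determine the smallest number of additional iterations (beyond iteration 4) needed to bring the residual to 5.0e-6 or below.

33

Rate ρ ≈ r_4/r_3 = 4.284×10⁻²/5.639×10⁻² = 0.7597.
After j more steps, r_{4+j} ≈ 4.284×10⁻²·ρ^j; need ρ^j ≤ 5.0e-6/4.284×10⁻² = 0.000116713.
j ≥ ln(0.000116713)/ln(0.7597) = -9.0558/-0.27483 = 32.951.
So 33 more iterations are needed.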